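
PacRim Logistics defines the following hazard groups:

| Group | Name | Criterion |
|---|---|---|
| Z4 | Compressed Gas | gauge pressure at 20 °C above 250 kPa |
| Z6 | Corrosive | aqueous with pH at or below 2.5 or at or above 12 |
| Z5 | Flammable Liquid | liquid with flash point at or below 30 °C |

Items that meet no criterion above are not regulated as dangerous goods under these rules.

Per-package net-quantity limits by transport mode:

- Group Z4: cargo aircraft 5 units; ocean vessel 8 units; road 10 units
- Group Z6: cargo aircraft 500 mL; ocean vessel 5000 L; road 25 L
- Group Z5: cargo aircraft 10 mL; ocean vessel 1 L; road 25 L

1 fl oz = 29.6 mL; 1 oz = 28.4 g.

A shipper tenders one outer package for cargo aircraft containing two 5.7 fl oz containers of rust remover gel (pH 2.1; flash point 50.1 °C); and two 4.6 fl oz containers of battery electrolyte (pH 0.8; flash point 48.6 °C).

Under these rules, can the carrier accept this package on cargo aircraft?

With pH 2.1 (≤ 2.5), the rust remover gel falls in Group Z6.
The battery electrolyte has pH 0.8, which is ≤ 2.5, so it is Group Z6 (Corrosive).
Group Z6 net quantity: (two 5.7 fl oz containers = 337.44 mL) + (two 4.6 fl oz containers = 272.32 mL) = 609.76 mL.
That exceeds the Group Z6 cargo aircraft limit of 500 mL.

No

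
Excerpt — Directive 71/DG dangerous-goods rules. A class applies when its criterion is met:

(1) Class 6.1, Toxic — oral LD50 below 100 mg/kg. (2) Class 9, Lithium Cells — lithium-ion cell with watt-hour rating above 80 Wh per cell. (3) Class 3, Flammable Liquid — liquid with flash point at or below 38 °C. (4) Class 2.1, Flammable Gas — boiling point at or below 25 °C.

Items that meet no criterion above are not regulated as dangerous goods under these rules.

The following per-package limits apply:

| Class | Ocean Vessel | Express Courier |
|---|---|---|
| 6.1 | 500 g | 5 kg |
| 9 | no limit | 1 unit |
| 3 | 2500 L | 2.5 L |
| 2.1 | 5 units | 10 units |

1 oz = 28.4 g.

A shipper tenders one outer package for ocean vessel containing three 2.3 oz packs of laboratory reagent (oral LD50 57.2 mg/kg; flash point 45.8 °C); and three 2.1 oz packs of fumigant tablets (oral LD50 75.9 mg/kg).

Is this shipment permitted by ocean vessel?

Yes

Oral LD50 57.2 mg/kg meets the Class 6.1 criterion (Toxic), so the laboratory reagent is Class 6.1.
Oral LD50 75.9 mg/kg meets the Class 6.1 criterion (Toxic), so the fumigant tablets are Class 6.1.
Total Class 6.1: (three 2.3 oz packs = 195.96 g) + (three 2.1 oz packs = 178.92 g) = 374.88 g.
374.88 g ≤ 500 g (ocean vessel limit, Class 6.1) — within limit.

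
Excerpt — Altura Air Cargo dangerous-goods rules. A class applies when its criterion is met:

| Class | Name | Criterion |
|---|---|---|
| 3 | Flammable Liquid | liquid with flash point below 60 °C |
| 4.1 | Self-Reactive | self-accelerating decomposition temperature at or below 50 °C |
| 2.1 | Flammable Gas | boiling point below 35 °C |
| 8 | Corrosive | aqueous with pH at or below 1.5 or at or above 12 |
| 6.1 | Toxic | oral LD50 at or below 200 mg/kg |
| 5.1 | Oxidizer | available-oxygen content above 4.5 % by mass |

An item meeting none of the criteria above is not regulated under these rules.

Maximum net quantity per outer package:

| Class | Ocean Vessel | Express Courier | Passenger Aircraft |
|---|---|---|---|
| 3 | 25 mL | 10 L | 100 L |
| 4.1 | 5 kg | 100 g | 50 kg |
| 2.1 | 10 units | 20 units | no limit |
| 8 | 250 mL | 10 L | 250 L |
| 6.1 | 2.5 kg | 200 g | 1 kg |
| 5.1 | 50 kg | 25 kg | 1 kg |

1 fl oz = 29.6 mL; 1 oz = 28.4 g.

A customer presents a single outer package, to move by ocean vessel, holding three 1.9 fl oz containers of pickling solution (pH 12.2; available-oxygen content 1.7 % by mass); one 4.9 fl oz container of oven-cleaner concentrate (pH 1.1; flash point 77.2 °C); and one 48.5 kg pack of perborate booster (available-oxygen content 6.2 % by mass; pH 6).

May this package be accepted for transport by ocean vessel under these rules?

No

The pickling solution has pH 12.2, which is ≥ 12, so it is Class 8 (Corrosive).
The oven-cleaner concentrate has pH 1.1, which is ≤ 1.5, so it is Class 8 (Corrosive).
With available-oxygen content 6.2 % by mass (> 4.5 % by mass), the perborate booster falls in Class 5.1.
Total Class 8: (three 1.9 fl oz containers = 168.72 mL) + (one 4.9 fl oz container = 145.04 mL) = 313.76 mL.
313.76 mL exceeds the ocean vessel limit of 250 mL for Class 8.
Class 5.1 quantity: 48.5 kg.
48.5 kg ≤ 50 kg (ocean vessel limit, Class 5.1) — within limit.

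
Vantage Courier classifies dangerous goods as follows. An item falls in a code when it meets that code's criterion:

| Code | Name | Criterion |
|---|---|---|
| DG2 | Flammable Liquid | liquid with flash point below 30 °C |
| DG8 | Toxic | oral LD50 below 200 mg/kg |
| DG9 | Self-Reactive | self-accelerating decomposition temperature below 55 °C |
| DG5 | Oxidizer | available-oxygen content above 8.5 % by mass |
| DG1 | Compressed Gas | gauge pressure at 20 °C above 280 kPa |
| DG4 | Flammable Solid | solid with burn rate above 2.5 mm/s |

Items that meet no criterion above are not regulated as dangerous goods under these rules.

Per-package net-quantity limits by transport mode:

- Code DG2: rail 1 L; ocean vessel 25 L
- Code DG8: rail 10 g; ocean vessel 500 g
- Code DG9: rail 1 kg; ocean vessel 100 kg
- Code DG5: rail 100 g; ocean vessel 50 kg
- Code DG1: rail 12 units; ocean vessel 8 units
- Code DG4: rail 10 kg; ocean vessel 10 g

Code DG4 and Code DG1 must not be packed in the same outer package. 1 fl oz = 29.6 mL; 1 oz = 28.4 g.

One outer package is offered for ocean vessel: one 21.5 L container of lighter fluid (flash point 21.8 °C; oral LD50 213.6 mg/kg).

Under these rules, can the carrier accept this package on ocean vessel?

Flash point 21.8 °C meets the Code DG2 criterion (Flammable Liquid), so the lighter fluid is Code DG2.
Code DG2 quantity: 21.5 L.
That is within the Code DG2 ocean vessel limit of 25 L.

Yes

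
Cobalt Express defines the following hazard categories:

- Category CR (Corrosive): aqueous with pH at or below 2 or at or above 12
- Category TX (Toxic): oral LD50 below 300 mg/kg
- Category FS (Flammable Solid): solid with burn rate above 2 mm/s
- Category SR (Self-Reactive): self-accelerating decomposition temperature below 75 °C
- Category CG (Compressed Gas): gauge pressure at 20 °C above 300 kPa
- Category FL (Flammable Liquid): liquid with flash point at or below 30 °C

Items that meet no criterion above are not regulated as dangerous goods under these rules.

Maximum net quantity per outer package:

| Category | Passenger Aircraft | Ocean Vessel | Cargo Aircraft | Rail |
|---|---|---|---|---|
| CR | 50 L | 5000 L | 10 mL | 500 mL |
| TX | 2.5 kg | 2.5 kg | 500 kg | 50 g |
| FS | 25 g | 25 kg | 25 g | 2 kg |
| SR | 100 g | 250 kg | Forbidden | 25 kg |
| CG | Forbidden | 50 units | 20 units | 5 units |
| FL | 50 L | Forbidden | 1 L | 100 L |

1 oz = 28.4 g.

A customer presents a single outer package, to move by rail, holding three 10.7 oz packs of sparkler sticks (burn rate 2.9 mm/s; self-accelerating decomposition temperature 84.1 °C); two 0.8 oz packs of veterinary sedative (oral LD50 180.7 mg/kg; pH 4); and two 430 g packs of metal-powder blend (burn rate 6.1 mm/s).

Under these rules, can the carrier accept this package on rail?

With burn rate 2.9 mm/s (> 2 mm/s), the sparkler sticks fall in Category FS.
The veterinary sedative has oral LD50 180.7 mg/kg, which is < 300 mg/kg, so it is Category TX (Toxic).
Burn rate 6.1 mm/s meets the Category FS criterion (Flammable Solid), so the metal-powder blend is Category FS.
Total Category FS: (three 10.7 oz packs = 911.64 g) + (two 430 g packs = 860 g) = 1771.64 g.
1771.64 g is within the rail limit of 2 kg for Category FS.
Category TX quantity: two 0.8 oz packs = 45.44 g.
45.44 g ≤ 50 g (rail limit, Category TX) — within limit.
Every hazard category is within its rail limit and no segregation rule is violated.

Yes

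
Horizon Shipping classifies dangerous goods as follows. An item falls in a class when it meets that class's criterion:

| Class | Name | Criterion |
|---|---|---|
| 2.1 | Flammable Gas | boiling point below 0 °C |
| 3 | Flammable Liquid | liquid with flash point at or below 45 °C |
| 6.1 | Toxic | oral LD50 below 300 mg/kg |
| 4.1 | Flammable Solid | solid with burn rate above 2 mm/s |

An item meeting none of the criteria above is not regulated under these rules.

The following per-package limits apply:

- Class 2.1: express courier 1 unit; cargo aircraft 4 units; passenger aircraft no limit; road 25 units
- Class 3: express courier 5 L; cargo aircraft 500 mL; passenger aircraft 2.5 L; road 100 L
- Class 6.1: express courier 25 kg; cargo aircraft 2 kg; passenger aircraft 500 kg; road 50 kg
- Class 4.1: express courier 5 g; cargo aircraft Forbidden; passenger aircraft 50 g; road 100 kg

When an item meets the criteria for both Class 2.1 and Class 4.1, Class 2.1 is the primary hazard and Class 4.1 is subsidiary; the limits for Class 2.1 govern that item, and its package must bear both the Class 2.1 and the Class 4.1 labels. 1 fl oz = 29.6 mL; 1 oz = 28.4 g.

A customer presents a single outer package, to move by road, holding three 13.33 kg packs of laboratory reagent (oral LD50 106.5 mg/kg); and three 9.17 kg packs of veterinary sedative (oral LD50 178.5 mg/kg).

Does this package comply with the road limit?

No

With oral LD50 106.5 mg/kg (< 300 mg/kg), the laboratory reagent falls in Class 6.1.
The veterinary sedative has oral LD50 178.5 mg/kg, which is < 300 mg/kg, so it is Class 6.1 (Toxic).
Class 6.1 net quantity: (three 13.33 kg packs = 39.99 kg) + (three 9.17 kg packs = 27.51 kg) = 67.5 kg.
67.5 kg exceeds the road limit of 50 kg for Class 6.1.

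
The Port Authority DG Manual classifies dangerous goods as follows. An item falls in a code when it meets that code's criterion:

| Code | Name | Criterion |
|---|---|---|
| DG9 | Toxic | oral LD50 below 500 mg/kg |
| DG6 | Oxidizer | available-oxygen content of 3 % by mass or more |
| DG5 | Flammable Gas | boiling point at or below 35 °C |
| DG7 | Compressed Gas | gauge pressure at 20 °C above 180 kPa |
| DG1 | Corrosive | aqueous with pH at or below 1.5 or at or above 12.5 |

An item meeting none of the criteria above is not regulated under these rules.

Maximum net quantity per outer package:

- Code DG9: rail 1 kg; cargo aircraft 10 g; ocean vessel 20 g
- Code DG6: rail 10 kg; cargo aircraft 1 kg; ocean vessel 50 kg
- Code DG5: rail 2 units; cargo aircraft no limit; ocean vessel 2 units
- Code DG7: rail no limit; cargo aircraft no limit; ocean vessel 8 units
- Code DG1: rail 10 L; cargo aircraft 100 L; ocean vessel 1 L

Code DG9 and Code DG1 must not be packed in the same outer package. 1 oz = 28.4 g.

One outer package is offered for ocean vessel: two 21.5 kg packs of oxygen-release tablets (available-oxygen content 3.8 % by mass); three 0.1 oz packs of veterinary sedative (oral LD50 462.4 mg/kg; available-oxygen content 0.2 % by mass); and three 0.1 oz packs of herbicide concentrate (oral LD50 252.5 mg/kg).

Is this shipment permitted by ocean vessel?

The oxygen-release tablets have available-oxygen content 3.8 % by mass, which is ≥ 3 % by mass, so they are Code DG6 (Oxidizer).
Oral LD50 462.4 mg/kg meets the Code DG9 criterion (Toxic), so the veterinary sedative is Code DG9.
The herbicide concentrate has oral LD50 252.5 mg/kg, which is < 500 mg/kg, so it is Code DG9 (Toxic).
Total Code DG9: (three 0.1 oz packs = 8.52 g) + (three 0.1 oz packs = 8.52 g) = 17.04 g.
That is within the Code DG9 ocean vessel limit of 20 g.
Code DG6 quantity: two 21.5 kg packs = 43 kg.
43 kg is within the ocean vessel limit of 50 kg for Code DG6.
The segregation rule (Code DG9 with Code DG1) does not apply to Code DG9 with Code DG6.
Every hazard code is within its ocean vessel limit and no segregation rule is violated.

Yes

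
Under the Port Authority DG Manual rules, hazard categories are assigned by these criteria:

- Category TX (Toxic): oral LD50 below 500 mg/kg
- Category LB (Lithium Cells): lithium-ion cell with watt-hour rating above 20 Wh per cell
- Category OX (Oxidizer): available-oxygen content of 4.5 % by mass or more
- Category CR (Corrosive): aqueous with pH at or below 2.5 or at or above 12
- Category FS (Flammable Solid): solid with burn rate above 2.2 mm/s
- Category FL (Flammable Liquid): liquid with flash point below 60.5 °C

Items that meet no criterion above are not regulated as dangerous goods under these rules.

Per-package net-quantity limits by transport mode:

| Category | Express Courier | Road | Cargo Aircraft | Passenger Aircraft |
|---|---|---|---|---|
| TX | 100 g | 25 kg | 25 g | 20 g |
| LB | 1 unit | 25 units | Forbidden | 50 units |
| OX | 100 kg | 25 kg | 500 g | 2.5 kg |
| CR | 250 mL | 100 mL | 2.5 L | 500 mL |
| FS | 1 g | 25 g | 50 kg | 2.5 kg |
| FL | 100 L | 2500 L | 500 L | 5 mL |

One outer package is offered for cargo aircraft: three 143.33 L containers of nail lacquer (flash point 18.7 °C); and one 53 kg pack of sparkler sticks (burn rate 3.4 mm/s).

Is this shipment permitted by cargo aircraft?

No

Flash point 18.7 °C meets the Category FL criterion (Flammable Liquid), so the nail lacquer is Category FL.
With burn rate 3.4 mm/s (> 2.2 mm/s), the sparkler sticks fall in Category FS.
Category FL quantity: three 143.33 L containers = 429.99 L.
429.99 L ≤ 500 L (cargo aircraft limit, Category FL) — within limit.
Category FS quantity: 53 kg.
53 kg > 50 kg (cargo aircraft limit, Category FS) — over the limit.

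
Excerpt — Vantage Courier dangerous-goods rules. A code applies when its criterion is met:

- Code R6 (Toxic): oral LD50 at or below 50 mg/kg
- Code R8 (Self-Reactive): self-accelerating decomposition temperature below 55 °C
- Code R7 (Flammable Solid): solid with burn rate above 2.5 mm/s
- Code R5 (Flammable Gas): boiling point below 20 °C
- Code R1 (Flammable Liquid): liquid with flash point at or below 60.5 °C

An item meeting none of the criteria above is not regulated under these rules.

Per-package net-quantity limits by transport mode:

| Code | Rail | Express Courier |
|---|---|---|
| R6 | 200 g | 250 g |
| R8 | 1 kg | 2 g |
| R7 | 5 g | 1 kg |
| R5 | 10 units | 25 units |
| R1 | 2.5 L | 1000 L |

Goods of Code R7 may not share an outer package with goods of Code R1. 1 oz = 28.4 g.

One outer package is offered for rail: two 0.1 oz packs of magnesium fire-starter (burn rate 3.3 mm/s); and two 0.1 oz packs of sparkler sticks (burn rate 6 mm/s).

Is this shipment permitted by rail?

Magnesium fire-starter: burn rate 3.3 mm/s > 2.5 mm/s → Code R7 (Flammable Solid).
Sparkler sticks: burn rate 6 mm/s > 2.5 mm/s → Code R7 (Flammable Solid).
Code R7 net quantity: (two 0.1 oz packs = 5.68 g) + (two 0.1 oz packs = 5.68 g) = 11.36 g.
That exceeds the Code R7 rail limit of 5 g.

No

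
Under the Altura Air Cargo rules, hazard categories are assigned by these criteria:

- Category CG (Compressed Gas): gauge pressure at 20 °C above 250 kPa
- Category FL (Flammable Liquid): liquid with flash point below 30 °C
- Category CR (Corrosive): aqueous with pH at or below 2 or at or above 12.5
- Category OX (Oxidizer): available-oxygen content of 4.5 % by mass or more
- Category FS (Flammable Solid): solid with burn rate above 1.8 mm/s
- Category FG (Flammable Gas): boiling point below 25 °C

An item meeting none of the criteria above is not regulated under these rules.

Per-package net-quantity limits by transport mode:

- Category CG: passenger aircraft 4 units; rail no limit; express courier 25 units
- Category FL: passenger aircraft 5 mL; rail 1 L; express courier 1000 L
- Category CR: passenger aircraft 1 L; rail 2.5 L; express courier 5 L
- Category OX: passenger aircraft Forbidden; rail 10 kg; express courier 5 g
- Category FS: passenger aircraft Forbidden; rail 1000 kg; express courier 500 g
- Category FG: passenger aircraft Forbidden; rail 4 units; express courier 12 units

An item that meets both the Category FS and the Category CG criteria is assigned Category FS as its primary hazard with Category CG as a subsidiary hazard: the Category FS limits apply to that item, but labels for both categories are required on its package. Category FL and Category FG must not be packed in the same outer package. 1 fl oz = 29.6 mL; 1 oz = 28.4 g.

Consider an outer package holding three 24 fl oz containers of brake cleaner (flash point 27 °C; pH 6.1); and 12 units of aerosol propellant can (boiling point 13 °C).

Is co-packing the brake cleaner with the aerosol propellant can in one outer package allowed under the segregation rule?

No

Brake cleaner: flash point 27 °C < 30 °C → Category FL (Flammable Liquid).
The aerosol propellant can has boiling point 13 °C, which is < 25 °C, so it is Category FG (Flammable Gas).
Category FL and Category FG may not share an outer package.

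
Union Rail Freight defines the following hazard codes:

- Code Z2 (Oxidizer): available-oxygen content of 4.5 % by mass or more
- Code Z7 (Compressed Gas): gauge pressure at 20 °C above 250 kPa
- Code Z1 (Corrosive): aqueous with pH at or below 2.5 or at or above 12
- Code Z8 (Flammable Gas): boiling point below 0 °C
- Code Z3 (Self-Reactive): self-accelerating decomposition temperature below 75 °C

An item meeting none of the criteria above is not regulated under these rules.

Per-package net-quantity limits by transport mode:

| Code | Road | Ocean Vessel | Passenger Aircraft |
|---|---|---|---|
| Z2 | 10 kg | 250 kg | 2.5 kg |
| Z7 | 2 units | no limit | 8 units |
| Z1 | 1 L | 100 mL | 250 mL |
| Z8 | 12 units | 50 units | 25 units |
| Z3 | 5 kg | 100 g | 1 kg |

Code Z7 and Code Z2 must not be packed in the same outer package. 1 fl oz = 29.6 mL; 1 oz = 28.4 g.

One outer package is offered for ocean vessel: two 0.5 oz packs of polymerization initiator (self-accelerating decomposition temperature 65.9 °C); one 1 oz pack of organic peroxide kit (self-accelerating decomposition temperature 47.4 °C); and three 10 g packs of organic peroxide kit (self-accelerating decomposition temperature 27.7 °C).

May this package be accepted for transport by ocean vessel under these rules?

With self-accelerating decomposition temperature 65.9 °C (< 75 °C), the polymerization initiator falls in Code Z3.
Organic peroxide kit: self-accelerating decomposition temperature 47.4 °C < 75 °C → Code Z3 (Self-Reactive).
The organic peroxide kit has self-accelerating decomposition temperature 27.7 °C, which is < 75 °C, so it is Code Z3 (Self-Reactive).
Code Z3 net quantity: (two 0.5 oz packs = 28.4 g) + (one 1 oz pack = 28.4 g) + (three 10 g packs = 30 g) = 86.8 g.
86.8 g ≤ 100 g (ocean vessel limit, Code Z3) — within limit.

Yes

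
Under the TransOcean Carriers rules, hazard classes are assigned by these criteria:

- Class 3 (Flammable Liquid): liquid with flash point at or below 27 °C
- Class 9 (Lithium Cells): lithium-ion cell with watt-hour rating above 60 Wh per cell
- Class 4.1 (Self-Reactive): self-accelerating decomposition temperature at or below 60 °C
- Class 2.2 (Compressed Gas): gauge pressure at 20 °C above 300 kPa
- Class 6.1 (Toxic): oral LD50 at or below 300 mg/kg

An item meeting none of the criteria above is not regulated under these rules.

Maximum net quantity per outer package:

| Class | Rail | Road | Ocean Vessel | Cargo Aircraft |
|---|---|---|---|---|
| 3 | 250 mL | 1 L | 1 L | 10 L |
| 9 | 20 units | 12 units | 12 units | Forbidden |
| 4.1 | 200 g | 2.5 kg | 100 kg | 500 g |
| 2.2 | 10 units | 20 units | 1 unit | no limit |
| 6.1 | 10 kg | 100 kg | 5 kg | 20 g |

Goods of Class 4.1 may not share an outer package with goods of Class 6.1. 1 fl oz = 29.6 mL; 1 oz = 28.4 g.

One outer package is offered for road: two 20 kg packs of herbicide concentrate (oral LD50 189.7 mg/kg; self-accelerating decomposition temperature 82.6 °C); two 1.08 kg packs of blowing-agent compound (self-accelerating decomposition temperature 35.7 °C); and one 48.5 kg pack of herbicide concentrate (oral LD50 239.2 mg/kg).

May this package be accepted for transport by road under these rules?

Herbicide concentrate: oral LD50 189.7 mg/kg ≤ 300 mg/kg → Class 6.1 (Toxic).
Blowing-agent compound: self-accelerating decomposition temperature 35.7 °C ≤ 60 °C → Class 4.1 (Self-Reactive).
Oral LD50 239.2 mg/kg meets the Class 6.1 criterion (Toxic), so the herbicide concentrate is Class 6.1.
Class 4.1 quantity: two 1.08 kg packs = 2.16 kg.
2.16 kg is within the road limit of 2.5 kg for Class 4.1.
Class 6.1 net quantity: (two 20 kg packs = 40 kg) + 48.5 kg = 88.5 kg.
88.5 kg ≤ 100 kg (road limit, Class 6.1) — within limit.
Class 4.1 and Class 6.1 may not share an outer package.

No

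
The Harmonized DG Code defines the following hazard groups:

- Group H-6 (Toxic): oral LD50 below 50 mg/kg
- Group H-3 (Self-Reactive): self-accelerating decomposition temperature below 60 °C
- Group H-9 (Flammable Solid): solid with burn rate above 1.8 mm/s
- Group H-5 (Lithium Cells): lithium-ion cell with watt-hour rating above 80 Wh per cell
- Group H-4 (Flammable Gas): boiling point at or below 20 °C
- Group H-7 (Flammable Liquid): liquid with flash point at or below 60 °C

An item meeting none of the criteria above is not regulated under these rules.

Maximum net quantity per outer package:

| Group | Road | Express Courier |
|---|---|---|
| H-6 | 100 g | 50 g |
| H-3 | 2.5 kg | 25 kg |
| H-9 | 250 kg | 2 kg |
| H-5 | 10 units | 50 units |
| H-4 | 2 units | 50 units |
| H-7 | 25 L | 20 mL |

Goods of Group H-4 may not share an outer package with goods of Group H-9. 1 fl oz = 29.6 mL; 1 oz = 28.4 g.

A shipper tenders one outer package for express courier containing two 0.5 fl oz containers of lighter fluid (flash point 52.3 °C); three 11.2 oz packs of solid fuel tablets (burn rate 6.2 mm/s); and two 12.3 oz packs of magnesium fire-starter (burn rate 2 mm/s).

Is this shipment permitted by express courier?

Lighter fluid: flash point 52.3 °C ≤ 60 °C → Group H-7 (Flammable Liquid).
Burn rate 6.2 mm/s meets the Group H-9 criterion (Flammable Solid), so the solid fuel tablets are Group H-9.
Magnesium fire-starter: burn rate 2 mm/s > 1.8 mm/s → Group H-9 (Flammable Solid).
Group H-7 quantity: two 0.5 fl oz containers = 29.6 mL.
That exceeds the Group H-7 express courier limit of 20 mL.
Total Group H-9: (three 11.2 oz packs = 954.24 g) + (two 12.3 oz packs = 698.64 g) = 1652.88 g.
1652.88 g is within the express courier limit of 2 kg for Group H-9.
The segregation rule (Group H-4 with Group H-9) does not apply to Group H-7 with Group H-9.

No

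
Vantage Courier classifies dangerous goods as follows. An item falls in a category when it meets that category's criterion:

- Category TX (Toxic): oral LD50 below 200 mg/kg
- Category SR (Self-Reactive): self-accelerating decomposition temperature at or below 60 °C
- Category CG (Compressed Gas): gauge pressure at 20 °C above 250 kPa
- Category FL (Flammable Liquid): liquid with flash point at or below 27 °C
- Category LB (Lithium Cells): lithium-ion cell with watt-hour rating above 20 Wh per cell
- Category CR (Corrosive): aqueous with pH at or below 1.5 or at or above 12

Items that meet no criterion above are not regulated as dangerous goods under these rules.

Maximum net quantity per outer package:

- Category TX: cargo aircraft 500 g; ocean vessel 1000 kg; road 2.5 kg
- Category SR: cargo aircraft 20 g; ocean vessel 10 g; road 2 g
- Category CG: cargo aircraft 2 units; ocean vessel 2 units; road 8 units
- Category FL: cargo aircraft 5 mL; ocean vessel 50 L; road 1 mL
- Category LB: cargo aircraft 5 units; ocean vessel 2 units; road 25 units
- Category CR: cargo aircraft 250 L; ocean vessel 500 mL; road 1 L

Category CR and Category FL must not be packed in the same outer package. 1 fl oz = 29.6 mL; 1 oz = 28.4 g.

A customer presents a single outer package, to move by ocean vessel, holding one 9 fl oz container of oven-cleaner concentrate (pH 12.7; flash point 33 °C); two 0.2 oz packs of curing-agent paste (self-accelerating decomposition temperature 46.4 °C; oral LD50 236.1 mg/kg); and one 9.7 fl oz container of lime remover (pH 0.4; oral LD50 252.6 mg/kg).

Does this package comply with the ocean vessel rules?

Oven-cleaner concentrate: pH 12.7 ≥ 12 → Category CR (Corrosive).
Self-accelerating decomposition temperature 46.4 °C meets the Category SR criterion (Self-Reactive), so the curing-agent paste is Category SR.
With pH 0.4 (≤ 1.5), the lime remover falls in Category CR.
Total Category CR: (one 9 fl oz container = 266.4 mL) + (one 9.7 fl oz container = 287.12 mL) = 553.52 mL.
That exceeds the Category CR ocean vessel limit of 500 mL.
Category SR quantity: two 0.2 oz packs = 11.36 g.
11.36 g exceeds the ocean vessel limit of 10 g for Category SR.
The segregation rule (Category CR with Category FL) does not apply to Category CR with Category SR.

No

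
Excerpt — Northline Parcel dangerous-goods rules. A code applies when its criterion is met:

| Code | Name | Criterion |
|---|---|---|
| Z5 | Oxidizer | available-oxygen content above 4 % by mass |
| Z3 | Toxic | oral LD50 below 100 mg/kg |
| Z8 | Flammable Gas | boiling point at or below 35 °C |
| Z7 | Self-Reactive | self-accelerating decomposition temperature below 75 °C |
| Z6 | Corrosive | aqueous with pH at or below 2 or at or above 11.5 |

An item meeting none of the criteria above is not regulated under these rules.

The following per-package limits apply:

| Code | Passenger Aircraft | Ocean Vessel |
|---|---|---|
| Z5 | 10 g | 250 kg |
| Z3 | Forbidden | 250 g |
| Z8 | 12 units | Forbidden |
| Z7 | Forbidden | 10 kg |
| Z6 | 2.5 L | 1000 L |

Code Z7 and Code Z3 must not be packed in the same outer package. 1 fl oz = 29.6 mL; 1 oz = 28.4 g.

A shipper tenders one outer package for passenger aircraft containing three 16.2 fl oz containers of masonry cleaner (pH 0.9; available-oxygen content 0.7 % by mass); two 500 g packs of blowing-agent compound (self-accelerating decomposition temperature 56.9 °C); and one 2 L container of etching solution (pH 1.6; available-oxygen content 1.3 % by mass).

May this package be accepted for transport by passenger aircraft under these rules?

No

pH 0.9 meets the Code Z6 criterion (Corrosive), so the masonry cleaner is Code Z6.
Self-accelerating decomposition temperature 56.9 °C meets the Code Z7 criterion (Self-Reactive), so the blowing-agent compound is Code Z7.
pH 1.6 meets the Code Z6 criterion (Corrosive), so the etching solution is Code Z6.
Code Z7 quantity: two 500 g packs = 1 kg.
Code Z7 is Forbidden by passenger aircraft.
Total Code Z6: (three 16.2 fl oz containers = 1438.56 mL) + 2 L = 3438.56 mL.
3438.56 mL > 2.5 L (passenger aircraft limit, Code Z6) — over the limit.
The segregation rule (Code Z7 with Code Z3) does not apply to Code Z7 with Code Z6.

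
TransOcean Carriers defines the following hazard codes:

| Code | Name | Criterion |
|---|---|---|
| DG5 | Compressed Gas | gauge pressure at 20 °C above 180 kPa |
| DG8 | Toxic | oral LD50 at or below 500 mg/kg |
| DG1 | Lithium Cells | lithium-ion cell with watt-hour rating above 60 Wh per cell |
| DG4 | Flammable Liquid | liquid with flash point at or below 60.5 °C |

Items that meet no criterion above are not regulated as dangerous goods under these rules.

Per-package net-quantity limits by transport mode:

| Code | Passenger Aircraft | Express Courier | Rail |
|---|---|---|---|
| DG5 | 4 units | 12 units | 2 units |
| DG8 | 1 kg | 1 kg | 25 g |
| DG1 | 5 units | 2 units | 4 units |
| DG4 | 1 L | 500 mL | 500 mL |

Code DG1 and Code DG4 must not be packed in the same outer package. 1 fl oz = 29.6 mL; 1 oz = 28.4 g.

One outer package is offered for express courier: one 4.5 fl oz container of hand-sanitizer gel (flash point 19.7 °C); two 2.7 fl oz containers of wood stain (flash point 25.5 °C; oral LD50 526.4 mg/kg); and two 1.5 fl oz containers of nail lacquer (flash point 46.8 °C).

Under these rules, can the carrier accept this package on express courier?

Yes

Hand-sanitizer gel: flash point 19.7 °C ≤ 60.5 °C → Code DG4 (Flammable Liquid).
Flash point 25.5 °C meets the Code DG4 criterion (Flammable Liquid), so the wood stain is Code DG4.
Flash point 46.8 °C meets the Code DG4 criterion (Flammable Liquid), so the nail lacquer is Code DG4.
Total Code DG4: (one 4.5 fl oz container = 133.2 mL) + (two 2.7 fl oz containers = 159.84 mL) + (two 1.5 fl oz containers = 88.8 mL) = 381.84 mL.
That is within the Code DG4 express courier limit of 500 mL.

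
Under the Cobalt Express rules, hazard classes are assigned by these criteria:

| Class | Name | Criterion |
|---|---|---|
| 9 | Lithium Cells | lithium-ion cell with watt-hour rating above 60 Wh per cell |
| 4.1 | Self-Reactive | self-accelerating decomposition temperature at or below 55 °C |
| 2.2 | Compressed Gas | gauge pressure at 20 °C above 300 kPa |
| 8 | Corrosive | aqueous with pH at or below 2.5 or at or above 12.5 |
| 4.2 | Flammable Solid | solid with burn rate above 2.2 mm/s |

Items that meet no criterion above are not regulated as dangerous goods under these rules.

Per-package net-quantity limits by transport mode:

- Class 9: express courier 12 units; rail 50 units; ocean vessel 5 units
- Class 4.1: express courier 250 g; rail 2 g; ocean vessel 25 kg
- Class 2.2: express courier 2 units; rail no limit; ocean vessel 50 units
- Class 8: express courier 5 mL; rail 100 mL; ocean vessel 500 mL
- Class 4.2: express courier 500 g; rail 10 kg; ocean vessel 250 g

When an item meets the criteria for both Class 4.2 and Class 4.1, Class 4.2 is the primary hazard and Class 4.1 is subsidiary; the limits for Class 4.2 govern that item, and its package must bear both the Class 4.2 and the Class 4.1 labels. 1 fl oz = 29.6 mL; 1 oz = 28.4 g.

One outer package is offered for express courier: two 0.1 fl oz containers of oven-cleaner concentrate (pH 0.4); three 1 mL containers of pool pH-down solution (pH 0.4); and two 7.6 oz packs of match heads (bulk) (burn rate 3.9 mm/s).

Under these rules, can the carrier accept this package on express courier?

No

pH 0.4 meets the Class 8 criterion (Corrosive), so the oven-cleaner concentrate is Class 8.
The pool pH-down solution has pH 0.4, which is ≤ 2.5, so it is Class 8 (Corrosive).
Burn rate 3.9 mm/s meets the Class 4.2 criterion (Flammable Solid), so the match heads (bulk) are Class 4.2.
Class 4.2 quantity: two 7.6 oz packs = 431.68 g.
431.68 g is within the express courier limit of 500 g for Class 4.2.
Class 8 net quantity: (two 0.1 fl oz containers = 5.92 mL) + (three 1 mL containers = 3 mL) = 8.92 mL.
8.92 mL > 5 mL (express courier limit, Class 8) — over the limit.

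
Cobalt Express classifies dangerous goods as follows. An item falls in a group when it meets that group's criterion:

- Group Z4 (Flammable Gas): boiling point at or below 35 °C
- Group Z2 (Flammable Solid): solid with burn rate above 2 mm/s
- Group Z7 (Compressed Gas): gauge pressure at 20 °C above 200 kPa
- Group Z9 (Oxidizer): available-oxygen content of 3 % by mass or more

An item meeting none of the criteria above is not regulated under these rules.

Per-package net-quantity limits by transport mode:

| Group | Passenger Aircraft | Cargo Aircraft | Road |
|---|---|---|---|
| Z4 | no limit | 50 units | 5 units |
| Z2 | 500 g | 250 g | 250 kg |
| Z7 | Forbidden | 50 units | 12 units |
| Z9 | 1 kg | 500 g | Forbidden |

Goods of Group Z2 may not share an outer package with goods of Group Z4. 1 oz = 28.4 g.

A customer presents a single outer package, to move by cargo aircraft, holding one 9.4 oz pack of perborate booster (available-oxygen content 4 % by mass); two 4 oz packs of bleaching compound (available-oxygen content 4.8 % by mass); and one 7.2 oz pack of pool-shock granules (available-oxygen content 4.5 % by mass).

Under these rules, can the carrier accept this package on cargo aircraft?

No

Perborate booster: available-oxygen content 4 % by mass ≥ 3 % by mass → Group Z9 (Oxidizer).
With available-oxygen content 4.8 % by mass (≥ 3 % by mass), the bleaching compound falls in Group Z9.
The pool-shock granules have available-oxygen content 4.5 % by mass, which is ≥ 3 % by mass, so they are Group Z9 (Oxidizer).
Total Group Z9: (one 9.4 oz pack = 266.96 g) + (two 4 oz packs = 227.2 g) + (one 7.2 oz pack = 204.48 g) = 698.64 g.
That exceeds the Group Z9 cargo aircraft limit of 500 g.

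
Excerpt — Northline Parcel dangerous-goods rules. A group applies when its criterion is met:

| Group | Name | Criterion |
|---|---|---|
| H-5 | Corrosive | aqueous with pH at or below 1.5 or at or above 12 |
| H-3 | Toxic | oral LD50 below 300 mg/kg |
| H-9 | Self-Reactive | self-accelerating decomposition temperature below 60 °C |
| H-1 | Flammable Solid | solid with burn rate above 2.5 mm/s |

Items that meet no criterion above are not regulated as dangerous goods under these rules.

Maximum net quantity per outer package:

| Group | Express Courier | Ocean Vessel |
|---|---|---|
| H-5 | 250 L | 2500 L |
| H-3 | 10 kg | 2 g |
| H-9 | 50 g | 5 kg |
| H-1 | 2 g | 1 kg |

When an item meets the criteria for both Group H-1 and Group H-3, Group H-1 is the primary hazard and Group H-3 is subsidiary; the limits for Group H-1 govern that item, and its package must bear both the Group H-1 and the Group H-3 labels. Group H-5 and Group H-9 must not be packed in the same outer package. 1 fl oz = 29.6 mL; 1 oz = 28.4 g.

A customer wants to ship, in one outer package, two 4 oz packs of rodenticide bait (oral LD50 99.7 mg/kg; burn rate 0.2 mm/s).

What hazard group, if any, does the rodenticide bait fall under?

The rodenticide bait has oral LD50 99.7 mg/kg, which is < 300 mg/kg, so it is Group H-3 (Toxic).

Group H-3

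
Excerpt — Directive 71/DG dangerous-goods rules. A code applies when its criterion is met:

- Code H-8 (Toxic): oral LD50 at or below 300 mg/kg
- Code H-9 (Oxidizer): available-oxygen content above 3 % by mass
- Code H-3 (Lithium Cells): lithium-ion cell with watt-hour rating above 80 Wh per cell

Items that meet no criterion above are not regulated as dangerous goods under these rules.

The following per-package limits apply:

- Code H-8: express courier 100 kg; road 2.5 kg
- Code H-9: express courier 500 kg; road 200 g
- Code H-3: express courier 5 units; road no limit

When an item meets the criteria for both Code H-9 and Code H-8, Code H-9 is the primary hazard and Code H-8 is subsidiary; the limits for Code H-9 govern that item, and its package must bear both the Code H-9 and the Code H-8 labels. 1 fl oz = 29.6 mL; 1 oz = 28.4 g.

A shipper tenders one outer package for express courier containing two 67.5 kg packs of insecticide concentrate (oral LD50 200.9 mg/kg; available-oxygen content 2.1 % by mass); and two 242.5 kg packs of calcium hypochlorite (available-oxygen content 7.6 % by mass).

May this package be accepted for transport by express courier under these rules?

No

The insecticide concentrate has oral LD50 200.9 mg/kg, which is ≤ 300 mg/kg, so it is Code H-8 (Toxic).
The calcium hypochlorite has available-oxygen content 7.6 % by mass, which is > 3 % by mass, so it is Code H-9 (Oxidizer).
Code H-9 quantity: two 242.5 kg packs = 485 kg.
That is within the Code H-9 express courier limit of 500 kg.
Code H-8 quantity: two 67.5 kg packs = 135 kg.
135 kg exceeds the express courier limit of 100 kg for Code H-8.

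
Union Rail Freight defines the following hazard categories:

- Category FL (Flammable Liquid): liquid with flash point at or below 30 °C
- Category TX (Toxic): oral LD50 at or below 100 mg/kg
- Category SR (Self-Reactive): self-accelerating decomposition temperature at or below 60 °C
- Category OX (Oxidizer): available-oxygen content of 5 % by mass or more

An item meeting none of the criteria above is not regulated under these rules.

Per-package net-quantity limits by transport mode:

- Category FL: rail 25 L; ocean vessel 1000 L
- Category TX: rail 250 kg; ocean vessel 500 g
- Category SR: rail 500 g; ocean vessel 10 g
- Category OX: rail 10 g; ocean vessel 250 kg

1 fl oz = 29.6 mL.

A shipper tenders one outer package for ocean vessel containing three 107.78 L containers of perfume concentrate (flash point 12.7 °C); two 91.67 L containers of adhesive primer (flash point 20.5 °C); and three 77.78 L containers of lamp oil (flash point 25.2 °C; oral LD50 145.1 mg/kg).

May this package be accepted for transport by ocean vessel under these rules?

Yes

Perfume concentrate: flash point 12.7 °C ≤ 30 °C → Category FL (Flammable Liquid).
Flash point 20.5 °C meets the Category FL criterion (Flammable Liquid), so the adhesive primer is Category FL.
Flash point 25.2 °C meets the Category FL criterion (Flammable Liquid), so the lamp oil is Category FL.
Total Category FL: (three 107.78 L containers = 323.34 L) + (two 91.67 L containers = 183.34 L) + (three 77.78 L containers = 233.34 L) = 740.02 L.
740.02 L ≤ 1000 L (ocean vessel limit, Category FL) — within limit.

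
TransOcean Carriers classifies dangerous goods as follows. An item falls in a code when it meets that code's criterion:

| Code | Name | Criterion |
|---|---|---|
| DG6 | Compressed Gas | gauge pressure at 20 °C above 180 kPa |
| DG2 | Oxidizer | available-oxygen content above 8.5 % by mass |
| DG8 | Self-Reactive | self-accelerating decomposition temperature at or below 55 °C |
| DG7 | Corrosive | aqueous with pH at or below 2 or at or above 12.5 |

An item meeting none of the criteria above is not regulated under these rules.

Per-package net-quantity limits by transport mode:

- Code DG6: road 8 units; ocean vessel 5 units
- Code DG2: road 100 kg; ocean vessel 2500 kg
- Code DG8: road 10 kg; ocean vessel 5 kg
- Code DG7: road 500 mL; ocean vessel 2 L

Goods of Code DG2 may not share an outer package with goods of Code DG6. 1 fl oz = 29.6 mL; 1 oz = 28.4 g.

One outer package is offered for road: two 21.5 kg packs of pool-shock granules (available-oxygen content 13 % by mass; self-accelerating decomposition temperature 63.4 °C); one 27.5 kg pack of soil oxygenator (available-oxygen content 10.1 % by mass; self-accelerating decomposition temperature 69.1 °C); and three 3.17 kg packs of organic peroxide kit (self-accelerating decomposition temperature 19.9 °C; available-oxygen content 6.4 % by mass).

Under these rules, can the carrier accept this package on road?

The pool-shock granules have available-oxygen content 13 % by mass, which is > 8.5 % by mass, so they are Code DG2 (Oxidizer).
With available-oxygen content 10.1 % by mass (> 8.5 % by mass), the soil oxygenator falls in Code DG2.
Self-accelerating decomposition temperature 19.9 °C meets the Code DG8 criterion (Self-Reactive), so the organic peroxide kit is Code DG8.
Total Code DG2: (two 21.5 kg packs = 43 kg) + 27.5 kg = 70.5 kg.
70.5 kg ≤ 100 kg (road limit, Code DG2) — within limit.
Code DG8 quantity: three 3.17 kg packs = 9.51 kg.
9.51 kg is within the road limit of 10 kg for Code DG8.
The segregation rule (Code DG2 with Code DG6) does not apply to Code DG2 with Code DG8.
Every hazard code is within its road limit and no segregation rule is violated.

Yes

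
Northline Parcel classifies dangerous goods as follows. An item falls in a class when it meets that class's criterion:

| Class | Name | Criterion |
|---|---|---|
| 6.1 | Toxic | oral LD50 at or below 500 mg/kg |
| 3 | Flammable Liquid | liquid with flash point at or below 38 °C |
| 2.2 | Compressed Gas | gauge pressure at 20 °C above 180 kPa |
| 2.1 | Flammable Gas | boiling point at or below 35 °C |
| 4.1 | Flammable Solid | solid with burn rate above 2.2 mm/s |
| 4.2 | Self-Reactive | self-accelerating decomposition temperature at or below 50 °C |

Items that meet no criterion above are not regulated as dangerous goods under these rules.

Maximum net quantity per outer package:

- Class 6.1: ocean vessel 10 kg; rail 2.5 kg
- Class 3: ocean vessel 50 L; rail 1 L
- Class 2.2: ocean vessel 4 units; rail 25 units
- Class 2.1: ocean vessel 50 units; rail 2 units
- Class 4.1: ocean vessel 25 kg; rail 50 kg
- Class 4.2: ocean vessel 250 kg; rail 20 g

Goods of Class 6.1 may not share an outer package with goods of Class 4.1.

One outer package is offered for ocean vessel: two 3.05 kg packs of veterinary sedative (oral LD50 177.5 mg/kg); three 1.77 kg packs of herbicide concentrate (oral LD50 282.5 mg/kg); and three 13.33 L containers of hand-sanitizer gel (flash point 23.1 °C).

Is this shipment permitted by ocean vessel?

No

With oral LD50 177.5 mg/kg (≤ 500 mg/kg), the veterinary sedative falls in Class 6.1.
With oral LD50 282.5 mg/kg (≤ 500 mg/kg), the herbicide concentrate falls in Class 6.1.
The hand-sanitizer gel has flash point 23.1 °C, which is ≤ 38 °C, so it is Class 3 (Flammable Liquid).
Class 6.1 net quantity: (two 3.05 kg packs = 6.1 kg) + (three 1.77 kg packs = 5.31 kg) = 11.41 kg.
11.41 kg exceeds the ocean vessel limit of 10 kg for Class 6.1.
Class 3 quantity: three 13.33 L containers = 39.99 L.
39.99 L is within the ocean vessel limit of 50 L for Class 3.
The segregation rule (Class 6.1 with Class 4.1) does not apply to Class 6.1 with Class 3.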